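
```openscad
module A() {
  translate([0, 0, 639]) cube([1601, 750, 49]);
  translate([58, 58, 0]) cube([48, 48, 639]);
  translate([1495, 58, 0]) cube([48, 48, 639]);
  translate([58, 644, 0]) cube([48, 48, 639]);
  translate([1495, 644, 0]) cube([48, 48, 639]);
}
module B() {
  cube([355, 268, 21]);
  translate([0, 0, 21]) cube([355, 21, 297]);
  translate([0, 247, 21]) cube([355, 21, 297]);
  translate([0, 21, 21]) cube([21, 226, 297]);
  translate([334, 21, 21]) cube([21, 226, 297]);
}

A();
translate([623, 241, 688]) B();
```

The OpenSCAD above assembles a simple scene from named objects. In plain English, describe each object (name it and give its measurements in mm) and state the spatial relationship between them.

A is a table with a 1601×750 mm rectangular top, 49 mm thick, top surface at z = 688 mm, supported by four 48×48 mm square legs, each inset 58 mm from the nearest pair of top edges, running from the floor.

B is an open storage box with external size 355×268×318 mm and wall thickness 21 mm (the base is also 21 mm thick). The base covers the whole footprint; the four walls stand on the base, with the y-facing walls full-width and the x-facing walls fitting between their inner faces.

The open box is on top of the table, centred.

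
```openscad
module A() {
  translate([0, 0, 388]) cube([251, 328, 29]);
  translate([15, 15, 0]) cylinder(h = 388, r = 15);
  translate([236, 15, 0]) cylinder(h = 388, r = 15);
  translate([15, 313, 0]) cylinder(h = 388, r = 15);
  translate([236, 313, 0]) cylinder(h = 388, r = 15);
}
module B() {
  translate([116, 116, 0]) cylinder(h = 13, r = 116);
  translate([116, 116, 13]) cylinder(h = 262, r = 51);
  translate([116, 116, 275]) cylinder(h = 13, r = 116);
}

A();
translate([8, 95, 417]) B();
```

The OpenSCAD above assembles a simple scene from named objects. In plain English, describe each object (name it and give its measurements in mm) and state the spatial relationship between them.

A is a simple wooden stool: a rectangular seat 251 mm (x) by 328 mm (y), 29 mm thick, top face at z = 417 mm, on four round legs, each 30 mm in diameter. The legs rest on z = 0, each leg's axis is inset half a diameter from the nearest pair of seat edges (so the leg's bounding box is flush with the corner).

B is a spool: two coaxial disc flanges of radius 116 mm and thickness 13 mm, joined by a core cylinder of radius 51 mm and height 262 mm. The lower flange rests on z = 0 and the three cylinders share a vertical axis.

The spool is on top of the stool.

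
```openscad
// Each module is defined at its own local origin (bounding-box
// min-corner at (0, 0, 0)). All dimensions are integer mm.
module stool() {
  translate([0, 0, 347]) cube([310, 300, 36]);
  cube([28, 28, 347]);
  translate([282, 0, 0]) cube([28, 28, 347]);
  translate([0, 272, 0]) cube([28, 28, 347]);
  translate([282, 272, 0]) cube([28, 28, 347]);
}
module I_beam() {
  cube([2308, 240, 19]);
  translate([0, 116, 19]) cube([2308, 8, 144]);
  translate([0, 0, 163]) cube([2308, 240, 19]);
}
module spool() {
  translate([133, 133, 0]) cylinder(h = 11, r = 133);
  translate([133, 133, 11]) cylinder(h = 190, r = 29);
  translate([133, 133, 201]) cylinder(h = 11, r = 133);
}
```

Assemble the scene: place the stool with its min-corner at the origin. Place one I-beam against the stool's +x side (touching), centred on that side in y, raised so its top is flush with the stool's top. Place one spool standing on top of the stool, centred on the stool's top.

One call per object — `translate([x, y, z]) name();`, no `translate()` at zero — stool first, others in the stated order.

stool();
translate([310, 30, 201]) I_beam();
translate([22, 17, 383]) spool();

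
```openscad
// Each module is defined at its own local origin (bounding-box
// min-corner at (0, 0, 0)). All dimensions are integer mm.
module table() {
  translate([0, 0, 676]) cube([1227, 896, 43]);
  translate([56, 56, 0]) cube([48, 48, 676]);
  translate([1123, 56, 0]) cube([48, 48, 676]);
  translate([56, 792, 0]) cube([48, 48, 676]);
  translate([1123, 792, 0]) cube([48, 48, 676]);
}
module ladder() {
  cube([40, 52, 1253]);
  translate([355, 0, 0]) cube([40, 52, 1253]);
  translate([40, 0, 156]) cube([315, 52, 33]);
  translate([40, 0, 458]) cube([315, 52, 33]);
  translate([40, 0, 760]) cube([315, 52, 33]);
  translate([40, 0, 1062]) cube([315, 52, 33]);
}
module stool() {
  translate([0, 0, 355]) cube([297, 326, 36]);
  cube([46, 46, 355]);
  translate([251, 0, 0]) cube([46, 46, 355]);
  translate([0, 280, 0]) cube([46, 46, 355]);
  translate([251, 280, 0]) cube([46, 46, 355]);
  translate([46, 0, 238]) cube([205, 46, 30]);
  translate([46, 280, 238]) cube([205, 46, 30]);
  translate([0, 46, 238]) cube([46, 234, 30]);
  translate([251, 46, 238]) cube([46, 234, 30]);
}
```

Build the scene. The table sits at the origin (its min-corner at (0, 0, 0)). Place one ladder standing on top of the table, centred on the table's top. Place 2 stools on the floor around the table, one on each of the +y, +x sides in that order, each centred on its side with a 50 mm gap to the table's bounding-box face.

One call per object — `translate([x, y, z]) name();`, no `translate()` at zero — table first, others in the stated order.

table();
translate([416, 422, 719]) ladder();
translate([465, 946, 0]) stool();
translate([1277, 285, 0]) stool();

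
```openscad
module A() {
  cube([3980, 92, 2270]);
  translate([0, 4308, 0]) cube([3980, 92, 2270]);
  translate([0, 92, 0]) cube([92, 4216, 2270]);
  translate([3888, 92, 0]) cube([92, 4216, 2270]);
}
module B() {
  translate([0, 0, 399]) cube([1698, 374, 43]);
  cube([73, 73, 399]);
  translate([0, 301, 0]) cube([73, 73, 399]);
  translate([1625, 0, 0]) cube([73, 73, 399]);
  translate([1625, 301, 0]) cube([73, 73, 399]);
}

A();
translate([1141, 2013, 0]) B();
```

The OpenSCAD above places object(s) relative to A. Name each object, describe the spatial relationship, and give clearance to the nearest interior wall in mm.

A is a house frame. B is a bench. The bench sits inside the house frame, centred. The clearance to the nearest interior wall is 1049 mm.

Clearances: x = 1049, y = 1921; minimum 1049 mm.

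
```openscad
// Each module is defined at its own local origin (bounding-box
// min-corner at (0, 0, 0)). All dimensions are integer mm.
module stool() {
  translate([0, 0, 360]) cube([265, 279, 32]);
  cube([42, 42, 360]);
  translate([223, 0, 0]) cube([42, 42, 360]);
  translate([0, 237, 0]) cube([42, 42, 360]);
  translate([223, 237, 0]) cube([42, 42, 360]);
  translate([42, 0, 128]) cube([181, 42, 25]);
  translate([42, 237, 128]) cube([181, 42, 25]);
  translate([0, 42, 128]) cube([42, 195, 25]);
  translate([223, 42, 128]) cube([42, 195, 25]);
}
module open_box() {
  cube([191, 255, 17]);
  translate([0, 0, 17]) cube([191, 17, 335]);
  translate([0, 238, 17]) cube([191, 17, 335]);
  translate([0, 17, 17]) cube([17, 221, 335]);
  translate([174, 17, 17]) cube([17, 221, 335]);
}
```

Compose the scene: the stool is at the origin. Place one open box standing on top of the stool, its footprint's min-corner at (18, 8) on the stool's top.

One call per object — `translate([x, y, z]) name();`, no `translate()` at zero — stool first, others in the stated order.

stool();
translate([18, 8, 392]) open_box();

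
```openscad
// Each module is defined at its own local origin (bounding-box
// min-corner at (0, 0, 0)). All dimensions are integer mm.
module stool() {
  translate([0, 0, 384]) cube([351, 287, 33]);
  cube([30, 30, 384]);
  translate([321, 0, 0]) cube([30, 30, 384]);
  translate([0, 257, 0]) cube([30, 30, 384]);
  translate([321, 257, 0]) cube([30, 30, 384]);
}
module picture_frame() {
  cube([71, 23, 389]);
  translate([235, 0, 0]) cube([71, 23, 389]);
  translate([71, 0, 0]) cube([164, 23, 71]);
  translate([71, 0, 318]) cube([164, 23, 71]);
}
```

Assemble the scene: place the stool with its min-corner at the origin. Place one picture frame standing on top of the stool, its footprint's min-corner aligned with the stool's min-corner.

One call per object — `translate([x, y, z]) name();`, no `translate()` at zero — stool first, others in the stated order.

stool();
translate([0, 0, 417]) picture_frame();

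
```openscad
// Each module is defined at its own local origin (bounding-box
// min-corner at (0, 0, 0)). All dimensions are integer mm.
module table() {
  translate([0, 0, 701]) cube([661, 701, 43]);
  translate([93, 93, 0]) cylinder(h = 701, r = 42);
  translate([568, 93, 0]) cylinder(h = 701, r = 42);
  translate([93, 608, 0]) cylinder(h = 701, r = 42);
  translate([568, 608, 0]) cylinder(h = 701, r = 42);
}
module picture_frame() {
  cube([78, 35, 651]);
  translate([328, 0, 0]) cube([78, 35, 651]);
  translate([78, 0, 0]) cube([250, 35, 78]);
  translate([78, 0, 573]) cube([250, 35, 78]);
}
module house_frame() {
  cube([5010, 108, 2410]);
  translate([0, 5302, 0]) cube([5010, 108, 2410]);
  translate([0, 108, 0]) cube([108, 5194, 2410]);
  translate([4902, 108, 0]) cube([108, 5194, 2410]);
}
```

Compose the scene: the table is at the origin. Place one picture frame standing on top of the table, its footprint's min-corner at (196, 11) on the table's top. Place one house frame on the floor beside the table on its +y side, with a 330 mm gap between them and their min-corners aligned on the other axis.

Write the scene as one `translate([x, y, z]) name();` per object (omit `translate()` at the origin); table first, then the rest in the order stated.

table();
translate([196, 11, 744]) picture_frame();
translate([0, 1031, 0]) house_frame();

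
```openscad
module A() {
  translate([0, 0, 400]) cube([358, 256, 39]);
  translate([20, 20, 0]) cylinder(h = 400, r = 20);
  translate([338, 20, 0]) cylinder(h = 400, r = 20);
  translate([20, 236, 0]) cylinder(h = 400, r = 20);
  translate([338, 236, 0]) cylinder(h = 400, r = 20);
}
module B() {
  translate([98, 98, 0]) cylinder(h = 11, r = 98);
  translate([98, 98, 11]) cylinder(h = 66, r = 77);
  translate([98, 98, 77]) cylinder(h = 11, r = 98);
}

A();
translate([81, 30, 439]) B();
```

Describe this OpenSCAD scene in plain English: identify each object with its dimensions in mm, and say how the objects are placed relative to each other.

A is a simple wooden stool: a rectangular seat 358 mm (x) by 256 mm (y), 39 mm thick, top face at z = 439 mm, on four round legs, each 40 mm in diameter. The legs rest on z = 0, each leg's axis is inset half a diameter from the nearest pair of seat edges (so the leg's bounding box is flush with the corner).

B is a spool: two coaxial disc flanges of radius 98 mm and thickness 11 mm, joined by a core cylinder of radius 77 mm and height 66 mm. The lower flange rests on z = 0 and the three cylinders share a vertical axis.

The spool is on top of the stool, centred.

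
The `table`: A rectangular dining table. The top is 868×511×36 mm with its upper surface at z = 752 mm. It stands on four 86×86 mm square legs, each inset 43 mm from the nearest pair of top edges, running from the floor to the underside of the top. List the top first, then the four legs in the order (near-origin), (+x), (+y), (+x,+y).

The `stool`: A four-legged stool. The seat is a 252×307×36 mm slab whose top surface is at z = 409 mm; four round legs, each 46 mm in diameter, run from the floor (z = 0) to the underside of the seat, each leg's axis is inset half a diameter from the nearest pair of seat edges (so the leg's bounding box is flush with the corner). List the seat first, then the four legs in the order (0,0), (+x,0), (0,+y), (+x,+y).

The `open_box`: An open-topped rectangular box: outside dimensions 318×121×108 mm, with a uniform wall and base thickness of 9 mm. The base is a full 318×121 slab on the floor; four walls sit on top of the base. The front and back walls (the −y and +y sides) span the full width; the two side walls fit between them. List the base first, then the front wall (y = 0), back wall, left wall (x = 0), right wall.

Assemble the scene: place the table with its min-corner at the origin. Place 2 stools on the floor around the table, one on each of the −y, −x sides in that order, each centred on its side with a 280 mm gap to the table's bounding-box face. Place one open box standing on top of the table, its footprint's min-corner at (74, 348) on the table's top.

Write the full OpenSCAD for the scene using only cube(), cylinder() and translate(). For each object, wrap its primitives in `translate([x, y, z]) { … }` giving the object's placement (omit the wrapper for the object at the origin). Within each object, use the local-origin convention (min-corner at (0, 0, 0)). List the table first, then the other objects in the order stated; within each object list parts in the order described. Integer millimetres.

translate([0, 0, 716]) cube([868, 511, 36]);
translate([43, 43, 0]) cube([86, 86, 716]);
translate([739, 43, 0]) cube([86, 86, 716]);
translate([43, 382, 0]) cube([86, 86, 716]);
translate([739, 382, 0]) cube([86, 86, 716]);
translate([308, -587, 0]) {
  translate([0, 0, 373]) cube([252, 307, 36]);
  translate([23, 23, 0]) cylinder(h = 373, r = 23);
  translate([229, 23, 0]) cylinder(h = 373, r = 23);
  translate([23, 284, 0]) cylinder(h = 373, r = 23);
  translate([229, 284, 0]) cylinder(h = 373, r = 23);
}
translate([-532, 102, 0]) {
  translate([0, 0, 373]) cube([252, 307, 36]);
  translate([23, 23, 0]) cylinder(h = 373, r = 23);
  translate([229, 23, 0]) cylinder(h = 373, r = 23);
  translate([23, 284, 0]) cylinder(h = 373, r = 23);
  translate([229, 284, 0]) cylinder(h = 373, r = 23);
}
translate([74, 348, 752]) {
  cube([318, 121, 9]);
  translate([0, 0, 9]) cube([318, 9, 99]);
  translate([0, 112, 9]) cube([318, 9, 99]);
  translate([0, 9, 9]) cube([9, 103, 99]);
  translate([309, 9, 9]) cube([9, 103, 99]);
}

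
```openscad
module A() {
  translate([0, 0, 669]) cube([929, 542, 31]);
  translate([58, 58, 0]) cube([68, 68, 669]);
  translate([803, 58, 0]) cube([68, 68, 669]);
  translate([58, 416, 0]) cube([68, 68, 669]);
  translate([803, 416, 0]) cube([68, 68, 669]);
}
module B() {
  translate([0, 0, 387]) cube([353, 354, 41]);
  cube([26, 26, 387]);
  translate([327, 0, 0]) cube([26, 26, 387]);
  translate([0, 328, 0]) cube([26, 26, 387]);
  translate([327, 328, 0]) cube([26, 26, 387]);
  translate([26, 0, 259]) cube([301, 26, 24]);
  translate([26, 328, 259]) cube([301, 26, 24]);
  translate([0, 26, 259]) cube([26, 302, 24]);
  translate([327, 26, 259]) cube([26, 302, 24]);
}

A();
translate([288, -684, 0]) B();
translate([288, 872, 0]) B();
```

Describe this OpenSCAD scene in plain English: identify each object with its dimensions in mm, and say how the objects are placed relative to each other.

A is a table with a 929×542 mm rectangular top, 31 mm thick, top surface at z = 700 mm, supported by four 68×68 mm square legs, each inset 58 mm from the nearest pair of top edges, running from the floor.

B is a simple wooden stool: a rectangular seat 353 mm (x) by 354 mm (y), 41 mm thick, top face at z = 428 mm, on four square legs, each 26×26 mm in cross-section. The legs rest on z = 0, each flush with a corner of the seat. Four stretchers, 26 mm wide and 24 mm tall, connect adjacent legs with their undersides at z = 259 mm, each running between the inner faces of the legs it joins and aligned with the legs' outer faces on the other axis.

Two stools sit around the table at the −y, +y sides.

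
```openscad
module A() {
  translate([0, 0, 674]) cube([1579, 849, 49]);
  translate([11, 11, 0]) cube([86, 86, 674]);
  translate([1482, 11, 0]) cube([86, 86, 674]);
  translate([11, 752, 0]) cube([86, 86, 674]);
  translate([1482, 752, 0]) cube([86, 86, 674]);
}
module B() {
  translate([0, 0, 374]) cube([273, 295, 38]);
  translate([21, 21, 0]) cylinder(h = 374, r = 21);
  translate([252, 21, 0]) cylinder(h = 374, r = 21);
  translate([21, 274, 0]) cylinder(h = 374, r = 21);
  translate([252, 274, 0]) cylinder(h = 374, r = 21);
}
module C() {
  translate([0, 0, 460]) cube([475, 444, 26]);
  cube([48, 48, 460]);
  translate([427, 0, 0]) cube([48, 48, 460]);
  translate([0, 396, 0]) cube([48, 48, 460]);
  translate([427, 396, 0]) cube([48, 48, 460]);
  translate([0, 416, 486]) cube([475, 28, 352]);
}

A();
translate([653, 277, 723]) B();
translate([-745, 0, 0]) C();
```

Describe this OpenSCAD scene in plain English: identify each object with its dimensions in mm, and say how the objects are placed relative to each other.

A is a table: top 1579 mm (x) × 849 mm (y), 49 mm thick, upper face at z = 723 mm, on four 86×86 mm square legs, each inset 11 mm from the nearest pair of top edges, running from z = 0 to the bottom of the top.

B is a four-legged stool. The seat is 273×295 mm, 38 mm thick, top at z = 412 mm. It stands on four round legs, each 42 mm in diameter, from z = 0 to the seat underside, each leg's axis is inset half a diameter from the nearest pair of seat edges (so the leg's bounding box is flush with the corner).

C is a chair: 475×444 mm seat, 26 mm thick, top at z = 486 mm, on four 48 mm square corner legs flush with the seat edges. A 28 mm thick backrest slab spans the full seat width, extending 352 mm above the seat top, its back face flush with the seat's +y edge.

The stool is on top of the table, centred. The chair is on the floor beside the table on its −x side.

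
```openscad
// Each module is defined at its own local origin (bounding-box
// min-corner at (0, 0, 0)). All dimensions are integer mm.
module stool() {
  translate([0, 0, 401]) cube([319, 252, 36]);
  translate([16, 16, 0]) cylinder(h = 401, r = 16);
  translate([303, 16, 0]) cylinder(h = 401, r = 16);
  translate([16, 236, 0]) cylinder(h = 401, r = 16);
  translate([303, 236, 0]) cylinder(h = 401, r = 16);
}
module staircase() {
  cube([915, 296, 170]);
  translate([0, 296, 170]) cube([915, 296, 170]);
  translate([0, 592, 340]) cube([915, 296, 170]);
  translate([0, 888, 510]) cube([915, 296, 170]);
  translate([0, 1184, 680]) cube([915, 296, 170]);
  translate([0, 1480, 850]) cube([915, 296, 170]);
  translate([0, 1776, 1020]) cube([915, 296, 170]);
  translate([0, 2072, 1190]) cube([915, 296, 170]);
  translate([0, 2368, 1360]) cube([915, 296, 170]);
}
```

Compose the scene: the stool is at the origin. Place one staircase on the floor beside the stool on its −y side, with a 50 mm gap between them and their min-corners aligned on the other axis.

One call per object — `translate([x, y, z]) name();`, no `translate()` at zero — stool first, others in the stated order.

stool();
translate([0, -2714, 0]) staircase();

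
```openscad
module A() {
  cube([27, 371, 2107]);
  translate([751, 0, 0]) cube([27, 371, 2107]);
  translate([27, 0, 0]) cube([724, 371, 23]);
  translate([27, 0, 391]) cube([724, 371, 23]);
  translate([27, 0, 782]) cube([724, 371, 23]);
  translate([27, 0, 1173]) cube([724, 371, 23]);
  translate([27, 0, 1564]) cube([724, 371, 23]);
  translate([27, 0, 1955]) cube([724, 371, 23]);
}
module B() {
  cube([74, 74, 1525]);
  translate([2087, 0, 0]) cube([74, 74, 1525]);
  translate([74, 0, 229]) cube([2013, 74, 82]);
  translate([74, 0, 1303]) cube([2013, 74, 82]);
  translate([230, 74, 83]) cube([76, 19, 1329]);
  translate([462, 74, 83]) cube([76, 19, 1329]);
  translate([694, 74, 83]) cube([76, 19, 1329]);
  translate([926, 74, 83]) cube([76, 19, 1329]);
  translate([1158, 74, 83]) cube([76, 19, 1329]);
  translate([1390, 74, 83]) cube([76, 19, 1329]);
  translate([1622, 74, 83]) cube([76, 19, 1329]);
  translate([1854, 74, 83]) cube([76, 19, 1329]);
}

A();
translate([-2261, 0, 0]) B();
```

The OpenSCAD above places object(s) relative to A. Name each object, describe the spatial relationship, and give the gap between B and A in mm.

The fence section's nearest face is 100 mm from the bookshelf's −x face.

A is a bookshelf. B is a fence section. The fence section is on the floor beside the bookshelf on its −x side. The gap between the fence section and the bookshelf is 100 mm.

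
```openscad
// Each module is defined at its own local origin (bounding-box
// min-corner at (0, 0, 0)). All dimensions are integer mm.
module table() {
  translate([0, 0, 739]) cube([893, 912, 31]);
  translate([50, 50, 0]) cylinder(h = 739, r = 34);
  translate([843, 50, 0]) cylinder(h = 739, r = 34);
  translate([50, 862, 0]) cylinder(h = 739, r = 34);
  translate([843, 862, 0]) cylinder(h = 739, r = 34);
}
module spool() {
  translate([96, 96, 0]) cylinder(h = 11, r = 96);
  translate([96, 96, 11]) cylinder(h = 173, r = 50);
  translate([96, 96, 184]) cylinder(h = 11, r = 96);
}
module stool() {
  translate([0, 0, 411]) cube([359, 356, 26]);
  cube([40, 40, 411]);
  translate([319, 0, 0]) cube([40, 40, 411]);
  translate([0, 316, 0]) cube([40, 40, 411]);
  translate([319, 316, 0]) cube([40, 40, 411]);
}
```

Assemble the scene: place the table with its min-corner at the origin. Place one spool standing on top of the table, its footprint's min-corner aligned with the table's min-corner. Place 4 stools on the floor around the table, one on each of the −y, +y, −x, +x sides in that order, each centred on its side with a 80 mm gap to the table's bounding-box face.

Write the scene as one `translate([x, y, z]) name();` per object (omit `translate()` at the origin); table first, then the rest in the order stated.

table();
translate([0, 0, 770]) spool();
translate([267, -436, 0]) stool();
translate([267, 992, 0]) stool();
translate([-439, 278, 0]) stool();
translate([973, 278, 0]) stool();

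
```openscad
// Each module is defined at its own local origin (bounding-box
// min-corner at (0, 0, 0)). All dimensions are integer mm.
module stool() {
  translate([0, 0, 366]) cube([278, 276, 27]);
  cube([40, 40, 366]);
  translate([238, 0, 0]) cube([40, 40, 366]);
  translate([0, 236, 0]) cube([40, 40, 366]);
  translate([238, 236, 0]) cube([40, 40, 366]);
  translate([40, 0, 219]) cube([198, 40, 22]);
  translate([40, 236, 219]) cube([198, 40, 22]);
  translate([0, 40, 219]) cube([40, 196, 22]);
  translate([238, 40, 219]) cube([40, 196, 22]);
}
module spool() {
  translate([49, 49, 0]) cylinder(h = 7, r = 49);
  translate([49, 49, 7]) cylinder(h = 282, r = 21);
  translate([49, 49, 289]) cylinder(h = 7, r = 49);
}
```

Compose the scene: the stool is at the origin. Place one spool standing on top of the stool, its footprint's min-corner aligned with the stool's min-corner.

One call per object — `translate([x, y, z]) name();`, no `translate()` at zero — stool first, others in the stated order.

stool();
translate([0, 0, 393]) spool();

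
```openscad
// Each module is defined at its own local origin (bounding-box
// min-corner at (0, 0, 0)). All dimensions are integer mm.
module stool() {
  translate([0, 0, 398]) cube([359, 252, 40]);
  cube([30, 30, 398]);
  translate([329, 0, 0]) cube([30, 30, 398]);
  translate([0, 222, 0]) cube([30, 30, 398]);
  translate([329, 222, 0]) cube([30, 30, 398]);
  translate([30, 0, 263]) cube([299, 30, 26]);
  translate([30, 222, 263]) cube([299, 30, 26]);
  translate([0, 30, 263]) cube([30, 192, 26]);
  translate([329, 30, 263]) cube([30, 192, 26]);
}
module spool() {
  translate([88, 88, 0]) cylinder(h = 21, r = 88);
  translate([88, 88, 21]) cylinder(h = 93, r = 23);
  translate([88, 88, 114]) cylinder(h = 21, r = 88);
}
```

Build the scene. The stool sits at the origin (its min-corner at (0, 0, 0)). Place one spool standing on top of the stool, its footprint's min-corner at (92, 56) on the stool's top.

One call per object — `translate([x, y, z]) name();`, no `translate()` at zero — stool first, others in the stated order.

stool();
translate([92, 56, 438]) spool();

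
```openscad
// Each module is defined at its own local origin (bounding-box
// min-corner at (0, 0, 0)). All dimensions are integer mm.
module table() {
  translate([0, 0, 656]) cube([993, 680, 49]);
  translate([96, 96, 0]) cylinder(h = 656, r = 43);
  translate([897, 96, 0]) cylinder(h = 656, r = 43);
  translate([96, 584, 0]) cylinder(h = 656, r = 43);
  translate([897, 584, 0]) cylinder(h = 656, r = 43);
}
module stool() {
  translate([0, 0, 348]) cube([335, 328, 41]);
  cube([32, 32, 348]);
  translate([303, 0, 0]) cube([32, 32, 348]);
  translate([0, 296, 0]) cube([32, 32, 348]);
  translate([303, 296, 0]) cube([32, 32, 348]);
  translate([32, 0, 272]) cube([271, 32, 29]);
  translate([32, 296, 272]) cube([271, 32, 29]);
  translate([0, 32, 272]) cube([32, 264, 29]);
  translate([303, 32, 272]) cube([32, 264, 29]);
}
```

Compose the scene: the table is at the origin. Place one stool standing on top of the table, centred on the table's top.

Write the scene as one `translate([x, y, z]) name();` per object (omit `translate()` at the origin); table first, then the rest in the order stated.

table();
translate([329, 176, 705]) stool();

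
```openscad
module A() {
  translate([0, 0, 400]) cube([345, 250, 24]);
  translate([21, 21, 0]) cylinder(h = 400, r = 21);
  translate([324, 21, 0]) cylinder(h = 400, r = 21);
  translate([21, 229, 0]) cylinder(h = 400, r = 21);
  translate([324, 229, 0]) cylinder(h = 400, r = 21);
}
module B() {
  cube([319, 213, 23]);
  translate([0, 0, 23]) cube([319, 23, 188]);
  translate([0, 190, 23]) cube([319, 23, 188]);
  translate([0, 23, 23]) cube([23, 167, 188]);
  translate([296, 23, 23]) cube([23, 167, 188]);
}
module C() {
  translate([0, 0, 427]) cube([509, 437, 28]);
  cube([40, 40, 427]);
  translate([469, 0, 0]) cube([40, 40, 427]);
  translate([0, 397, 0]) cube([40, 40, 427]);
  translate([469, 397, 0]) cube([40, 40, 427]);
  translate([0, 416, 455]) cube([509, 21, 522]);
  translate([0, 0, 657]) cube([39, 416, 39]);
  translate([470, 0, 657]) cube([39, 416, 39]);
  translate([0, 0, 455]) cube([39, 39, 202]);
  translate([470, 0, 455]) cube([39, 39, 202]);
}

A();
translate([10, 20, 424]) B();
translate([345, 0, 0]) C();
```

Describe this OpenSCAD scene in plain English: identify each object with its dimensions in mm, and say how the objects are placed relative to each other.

A is a four-legged stool. The seat is 345×250 mm, 24 mm thick, top at z = 424 mm. It stands on four round legs, each 42 mm in diameter, from z = 0 to the seat underside, each leg's axis is inset half a diameter from the nearest pair of seat edges (so the leg's bounding box is flush with the corner).

B is an open-topped rectangular box: outside dimensions 319×213×211 mm, with a uniform wall and base thickness of 23 mm. The base is a full 319×213 slab on the floor; four walls sit on top of the base. The front and back walls (the −y and +y sides) span the full width; the two side walls fit between them.

C is a chair: 509×437 mm seat, 28 mm thick, top at z = 455 mm, on four 40 mm square corner legs flush with the seat edges. A 21 mm thick backrest slab spans the full seat width, extending 522 mm above the seat top, its back face flush with the seat's +y edge. Two armrests of 39×39 mm section run along each side from the seat's front edge to the front of the backrest, top faces 241 mm above the seat top and outer faces flush with the seat's x-edges; a 39×39 mm post under the front of each armrest stands on the seat at the front corner.

The open box is on top of the stool. The chair is against the stool's +x side, with their −y faces flush.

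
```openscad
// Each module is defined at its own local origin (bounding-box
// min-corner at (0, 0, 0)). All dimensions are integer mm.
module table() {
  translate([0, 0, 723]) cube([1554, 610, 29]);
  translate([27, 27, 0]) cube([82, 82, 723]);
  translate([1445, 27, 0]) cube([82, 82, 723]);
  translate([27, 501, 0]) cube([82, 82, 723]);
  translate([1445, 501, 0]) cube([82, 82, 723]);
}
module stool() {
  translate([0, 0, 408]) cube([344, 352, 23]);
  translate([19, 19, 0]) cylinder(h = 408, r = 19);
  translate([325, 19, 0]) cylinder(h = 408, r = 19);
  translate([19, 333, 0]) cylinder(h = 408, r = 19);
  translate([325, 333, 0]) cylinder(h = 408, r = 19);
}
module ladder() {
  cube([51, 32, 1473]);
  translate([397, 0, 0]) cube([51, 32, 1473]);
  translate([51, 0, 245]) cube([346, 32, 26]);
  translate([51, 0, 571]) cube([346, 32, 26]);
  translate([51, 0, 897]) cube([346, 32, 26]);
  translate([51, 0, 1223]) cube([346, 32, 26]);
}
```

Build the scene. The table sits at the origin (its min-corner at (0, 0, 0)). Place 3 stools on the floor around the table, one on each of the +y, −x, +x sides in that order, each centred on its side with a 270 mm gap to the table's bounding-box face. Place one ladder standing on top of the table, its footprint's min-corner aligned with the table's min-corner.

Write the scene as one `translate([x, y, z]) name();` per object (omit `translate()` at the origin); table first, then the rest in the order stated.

table();
translate([605, 880, 0]) stool();
translate([-614, 129, 0]) stool();
translate([1824, 129, 0]) stool();
translate([0, 0, 752]) ladder();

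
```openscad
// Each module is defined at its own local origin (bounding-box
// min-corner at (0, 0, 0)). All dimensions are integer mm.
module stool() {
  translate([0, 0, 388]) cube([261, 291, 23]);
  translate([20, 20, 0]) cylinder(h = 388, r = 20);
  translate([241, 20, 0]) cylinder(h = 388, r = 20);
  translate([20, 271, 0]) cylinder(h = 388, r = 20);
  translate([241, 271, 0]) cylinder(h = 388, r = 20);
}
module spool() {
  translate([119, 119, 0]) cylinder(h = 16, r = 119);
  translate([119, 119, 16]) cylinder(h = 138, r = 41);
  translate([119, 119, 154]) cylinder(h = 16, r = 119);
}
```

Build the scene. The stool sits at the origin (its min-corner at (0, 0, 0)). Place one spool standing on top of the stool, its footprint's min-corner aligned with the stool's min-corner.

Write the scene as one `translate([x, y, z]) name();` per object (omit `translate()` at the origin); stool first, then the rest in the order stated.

stool();
translate([0, 0, 411]) spool();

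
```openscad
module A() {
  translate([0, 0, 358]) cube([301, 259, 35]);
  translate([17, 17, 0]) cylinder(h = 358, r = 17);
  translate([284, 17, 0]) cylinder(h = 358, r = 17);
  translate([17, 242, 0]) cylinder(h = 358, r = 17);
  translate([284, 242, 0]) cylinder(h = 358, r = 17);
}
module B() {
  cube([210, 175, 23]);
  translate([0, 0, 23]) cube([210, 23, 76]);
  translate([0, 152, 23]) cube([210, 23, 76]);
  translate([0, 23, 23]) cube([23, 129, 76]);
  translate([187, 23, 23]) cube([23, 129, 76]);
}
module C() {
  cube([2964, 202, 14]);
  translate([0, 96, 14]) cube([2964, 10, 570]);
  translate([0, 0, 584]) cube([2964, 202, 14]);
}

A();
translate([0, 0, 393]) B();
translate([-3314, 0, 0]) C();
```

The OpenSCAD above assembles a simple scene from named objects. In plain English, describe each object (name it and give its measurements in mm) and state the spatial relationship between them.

A is a four-legged stool. The seat is 301×259 mm, 35 mm thick, top at z = 393 mm. It stands on four round legs, each 34 mm in diameter, from z = 0 to the seat underside, each leg's axis is inset half a diameter from the nearest pair of seat edges (so the leg's bounding box is flush with the corner).

B is an open-topped rectangular box: outside dimensions 210×175×99 mm, with a uniform wall and base thickness of 23 mm. The base is a full 210×175 slab on the floor; four walls sit on top of the base. The front and back walls (the −y and +y sides) span the full width; the two side walls fit between them.

C is an I-beam lying along x, 2964 mm long. Overall section height 598 mm. Two flanges 202 mm wide (y) and 14 mm thick, one on the floor and one at the top; a web 10 mm thick runs between them, centred on the flange width.

The open box is on top of the stool. The I-beam is on the floor beside the stool on its −x side.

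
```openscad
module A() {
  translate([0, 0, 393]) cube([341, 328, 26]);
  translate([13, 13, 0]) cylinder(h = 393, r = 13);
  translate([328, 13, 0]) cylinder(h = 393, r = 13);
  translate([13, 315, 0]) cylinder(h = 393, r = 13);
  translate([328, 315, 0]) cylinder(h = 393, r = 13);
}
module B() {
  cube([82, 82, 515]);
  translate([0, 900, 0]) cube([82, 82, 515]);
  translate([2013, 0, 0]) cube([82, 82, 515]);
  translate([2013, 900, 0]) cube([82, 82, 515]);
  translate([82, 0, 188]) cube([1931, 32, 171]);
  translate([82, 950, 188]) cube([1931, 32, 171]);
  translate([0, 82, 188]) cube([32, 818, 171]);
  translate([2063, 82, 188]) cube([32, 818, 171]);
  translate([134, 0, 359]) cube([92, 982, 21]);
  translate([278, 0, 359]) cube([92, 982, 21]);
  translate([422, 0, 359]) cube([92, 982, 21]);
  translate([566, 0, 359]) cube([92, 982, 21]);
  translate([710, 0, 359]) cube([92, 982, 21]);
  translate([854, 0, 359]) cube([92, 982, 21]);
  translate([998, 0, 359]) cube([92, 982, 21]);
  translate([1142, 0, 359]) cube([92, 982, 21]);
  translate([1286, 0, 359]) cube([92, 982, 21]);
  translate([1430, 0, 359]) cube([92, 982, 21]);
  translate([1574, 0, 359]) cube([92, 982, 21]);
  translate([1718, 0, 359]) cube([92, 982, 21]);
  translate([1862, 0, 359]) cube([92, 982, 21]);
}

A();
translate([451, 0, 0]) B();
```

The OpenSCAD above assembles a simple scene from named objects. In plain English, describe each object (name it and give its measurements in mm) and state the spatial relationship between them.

A is a four-legged stool. The seat is 341×328 mm, 26 mm thick, top at z = 419 mm. It stands on four round legs, each 26 mm in diameter, from z = 0 to the seat underside, each leg's axis is inset half a diameter from the nearest pair of seat edges (so the leg's bounding box is flush with the corner).

B is a bed frame 2095 mm long (x) by 982 mm wide (y). Four 82×82 mm corner posts, 515 mm tall, at the corners of the footprint. Four rails of 32 mm thickness and 171 mm height run between adjacent posts with their undersides at z = 188 mm, their outer faces flush with the outside of the frame (the two x-running rails run between the posts' inner faces; the two y-running rails run between the posts' inner faces). 13 slats, each 92 mm wide (x) and 21 mm thick, lie across the top of the two x-running rails, running the full 982 mm width of the frame in y; the slats are evenly spaced along x between the inner faces of the end posts with equal gaps (rounded down to the nearest mm) at the −x end and between each pair — any rounding remainder accumulates at the +x end.

The bed frame is on the floor beside the stool on its +x side.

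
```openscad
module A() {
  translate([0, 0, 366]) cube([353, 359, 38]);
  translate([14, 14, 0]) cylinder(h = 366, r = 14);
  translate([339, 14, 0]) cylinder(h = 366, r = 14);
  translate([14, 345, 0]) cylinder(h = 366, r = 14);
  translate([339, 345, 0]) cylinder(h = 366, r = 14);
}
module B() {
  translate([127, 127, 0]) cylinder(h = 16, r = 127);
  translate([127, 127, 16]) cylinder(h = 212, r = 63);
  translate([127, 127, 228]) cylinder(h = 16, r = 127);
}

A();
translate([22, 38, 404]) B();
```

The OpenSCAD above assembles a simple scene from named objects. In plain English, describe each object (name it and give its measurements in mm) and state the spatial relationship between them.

A is a simple wooden stool: a rectangular seat 353 mm (x) by 359 mm (y), 38 mm thick, top face at z = 404 mm, on four round legs, each 28 mm in diameter. The legs rest on z = 0, each leg's axis is inset half a diameter from the nearest pair of seat edges (so the leg's bounding box is flush with the corner).

B is a spool: two coaxial disc flanges of radius 127 mm and thickness 16 mm, joined by a core cylinder of radius 63 mm and height 212 mm. The lower flange rests on z = 0 and the three cylinders share a vertical axis.

The spool is on top of the stool.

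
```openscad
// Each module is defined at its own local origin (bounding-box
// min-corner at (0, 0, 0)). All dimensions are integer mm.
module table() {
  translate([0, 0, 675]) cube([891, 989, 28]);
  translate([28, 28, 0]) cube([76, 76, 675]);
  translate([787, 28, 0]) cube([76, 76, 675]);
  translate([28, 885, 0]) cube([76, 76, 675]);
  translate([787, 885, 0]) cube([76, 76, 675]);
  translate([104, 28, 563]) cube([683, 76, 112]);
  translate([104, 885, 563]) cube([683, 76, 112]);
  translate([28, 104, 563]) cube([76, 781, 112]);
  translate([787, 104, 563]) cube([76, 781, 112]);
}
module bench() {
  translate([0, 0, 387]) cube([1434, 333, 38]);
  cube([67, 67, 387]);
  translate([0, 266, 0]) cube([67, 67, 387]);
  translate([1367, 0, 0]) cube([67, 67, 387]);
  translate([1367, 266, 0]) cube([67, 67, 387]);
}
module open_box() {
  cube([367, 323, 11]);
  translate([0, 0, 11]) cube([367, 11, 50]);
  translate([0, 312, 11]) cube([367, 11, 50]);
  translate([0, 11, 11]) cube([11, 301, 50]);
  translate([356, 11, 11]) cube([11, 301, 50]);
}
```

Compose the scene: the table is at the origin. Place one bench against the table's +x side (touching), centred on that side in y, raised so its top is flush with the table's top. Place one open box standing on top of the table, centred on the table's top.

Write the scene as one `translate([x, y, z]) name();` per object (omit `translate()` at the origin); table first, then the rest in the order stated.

table();
translate([891, 328, 278]) bench();
translate([262, 333, 703]) open_box();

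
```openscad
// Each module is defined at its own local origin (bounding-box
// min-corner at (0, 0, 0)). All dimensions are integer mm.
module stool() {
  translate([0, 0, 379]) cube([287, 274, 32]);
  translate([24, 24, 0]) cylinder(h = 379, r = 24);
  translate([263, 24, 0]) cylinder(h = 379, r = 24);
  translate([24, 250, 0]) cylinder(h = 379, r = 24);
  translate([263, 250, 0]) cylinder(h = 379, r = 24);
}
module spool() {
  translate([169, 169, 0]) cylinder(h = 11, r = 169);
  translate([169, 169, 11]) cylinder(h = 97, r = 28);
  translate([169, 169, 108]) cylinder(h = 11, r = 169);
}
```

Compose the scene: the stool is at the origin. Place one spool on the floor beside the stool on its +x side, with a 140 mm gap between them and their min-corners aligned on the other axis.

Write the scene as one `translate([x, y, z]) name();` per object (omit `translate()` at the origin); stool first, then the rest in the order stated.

stool();
translate([427, 0, 0]) spool();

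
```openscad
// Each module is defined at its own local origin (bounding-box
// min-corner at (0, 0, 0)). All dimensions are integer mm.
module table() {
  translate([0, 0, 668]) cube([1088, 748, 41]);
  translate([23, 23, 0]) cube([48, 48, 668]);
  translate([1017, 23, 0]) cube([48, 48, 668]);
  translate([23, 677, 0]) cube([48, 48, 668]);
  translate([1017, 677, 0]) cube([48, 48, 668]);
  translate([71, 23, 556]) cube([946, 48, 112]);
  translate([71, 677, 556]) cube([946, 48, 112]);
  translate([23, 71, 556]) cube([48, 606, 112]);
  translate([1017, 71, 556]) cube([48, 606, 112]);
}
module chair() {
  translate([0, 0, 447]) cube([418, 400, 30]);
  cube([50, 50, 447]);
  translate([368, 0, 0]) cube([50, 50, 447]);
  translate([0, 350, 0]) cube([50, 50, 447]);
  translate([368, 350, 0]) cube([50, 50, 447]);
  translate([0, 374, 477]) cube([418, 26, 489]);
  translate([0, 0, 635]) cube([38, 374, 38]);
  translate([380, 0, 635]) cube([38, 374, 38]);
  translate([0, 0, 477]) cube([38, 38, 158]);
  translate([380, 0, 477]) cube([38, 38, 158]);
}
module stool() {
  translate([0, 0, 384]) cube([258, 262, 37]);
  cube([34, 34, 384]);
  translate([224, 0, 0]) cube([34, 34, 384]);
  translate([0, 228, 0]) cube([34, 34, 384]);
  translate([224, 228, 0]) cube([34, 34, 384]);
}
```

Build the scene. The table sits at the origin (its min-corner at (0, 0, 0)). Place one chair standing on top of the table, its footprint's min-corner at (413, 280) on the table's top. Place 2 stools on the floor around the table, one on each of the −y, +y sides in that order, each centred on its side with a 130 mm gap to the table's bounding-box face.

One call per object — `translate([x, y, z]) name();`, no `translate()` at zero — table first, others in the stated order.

table();
translate([413, 280, 709]) chair();
translate([415, -392, 0]) stool();
translate([415, 878, 0]) stool();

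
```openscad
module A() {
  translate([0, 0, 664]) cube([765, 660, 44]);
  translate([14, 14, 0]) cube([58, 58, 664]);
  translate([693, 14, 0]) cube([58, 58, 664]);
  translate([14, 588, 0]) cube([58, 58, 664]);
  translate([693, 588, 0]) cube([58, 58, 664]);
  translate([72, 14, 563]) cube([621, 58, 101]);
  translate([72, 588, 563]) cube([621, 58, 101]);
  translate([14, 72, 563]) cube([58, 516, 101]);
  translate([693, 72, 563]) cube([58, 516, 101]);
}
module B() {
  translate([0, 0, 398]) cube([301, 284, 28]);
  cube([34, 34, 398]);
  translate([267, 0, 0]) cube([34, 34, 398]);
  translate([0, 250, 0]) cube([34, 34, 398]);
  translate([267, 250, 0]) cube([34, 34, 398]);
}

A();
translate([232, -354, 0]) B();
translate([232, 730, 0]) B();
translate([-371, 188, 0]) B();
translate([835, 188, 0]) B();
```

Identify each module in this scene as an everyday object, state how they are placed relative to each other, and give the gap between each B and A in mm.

Each stool's nearest face is 70 mm from the table's bounding box.

A is a table. B is a stool. Four stools sit around the table at the −y, +y, −x, +x sides. The gap between each stool and the table is 70 mm.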